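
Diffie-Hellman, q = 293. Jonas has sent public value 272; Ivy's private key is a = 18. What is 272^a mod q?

Shared key K = 272^18 mod 293.
272^1 ≡ 272 (mod 293)
272^2 = (272^1)^2 ≡ 272^2 = 73984 ≡ 148 (mod 293)
272^4 = (272^2)^2 ≡ 148^2 = 21904 ≡ 222 (mod 293)
272^8 = (272^4)^2 ≡ 222^2 = 49284 ≡ 60 (mod 293)
272^16 = (272^8)^2 ≡ 60^2 = 3600 ≡ 84 (mod 293)
272^18 = 272^16 · 272^2 ≡ 84 · 148 ≡ 126 (mod 293).

126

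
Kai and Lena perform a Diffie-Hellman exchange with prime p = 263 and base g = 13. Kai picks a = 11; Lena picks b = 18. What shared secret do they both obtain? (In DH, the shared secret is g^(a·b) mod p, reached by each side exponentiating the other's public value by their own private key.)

206

Kai sends A = g^a mod p = 13^11 mod 263.
13^1 ≡ 13 (mod 263)
13^2 = (13^1)^2 ≡ 13^2 = 169 ≡ 169 (mod 263)
13^4 = (13^2)^2 ≡ 169^2 = 28561 ≡ 157 (mod 263)
13^8 = (13^4)^2 ≡ 157^2 = 24649 ≡ 190 (mod 263)
13^11 = 13^8 · 13^2 · 13^1 ≡ 190 · 169 · 13 ≡ 49 (mod 263).
So A = 49. Lena then computes K = A^b mod p = 49^18 mod 263.
49^1 ≡ 49 (mod 263)
49^2 = (49^1)^2 ≡ 49^2 = 2401 ≡ 34 (mod 263)
49^4 = (49^2)^2 ≡ 34^2 = 1156 ≡ 104 (mod 263)
49^8 = (49^4)^2 ≡ 104^2 = 10816 ≡ 33 (mod 263)
49^16 = (49^8)^2 ≡ 33^2 = 1089 ≡ 37 (mod 263)
49^18 = 49^16 · 49^2 ≡ 37 · 34 ≡ 206 (mod 263).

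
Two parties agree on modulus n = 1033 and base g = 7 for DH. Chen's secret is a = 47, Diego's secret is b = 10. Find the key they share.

8

Diego sends B = g^b mod n = 7^10 mod 1033.
7^1 ≡ 7 (mod 1033)
7^2 = (7^1)^2 ≡ 7^2 = 49 ≡ 49 (mod 1033)
7^4 = (7^2)^2 ≡ 49^2 = 2401 ≡ 335 (mod 1033)
7^8 = (7^4)^2 ≡ 335^2 = 112225 ≡ 661 (mod 1033)
7^10 = 7^8 · 7^2 ≡ 661 · 49 ≡ 366 (mod 1033).
So B = 366. Chen then computes K = B^a mod n = 366^47 mod 1033.
366^1 ≡ 366 (mod 1033)
366^2 = (366^1)^2 ≡ 366^2 = 133956 ≡ 699 (mod 1033)
366^4 = (366^2)^2 ≡ 699^2 = 488601 ≡ 1025 (mod 1033)
366^8 = (366^4)^2 ≡ 1025^2 = 1050625 ≡ 64 (mod 1033)
366^16 = (366^8)^2 ≡ 64^2 = 4096 ≡ 997 (mod 1033)
366^32 = (366^16)^2 ≡ 997^2 = 994009 ≡ 263 (mod 1033)
366^47 = 366^32 · 366^8 · 366^4 · 366^2 · 366^1 ≡ 263 · 64 · 1025 · 699 · 366 ≡ 8 (mod 1033).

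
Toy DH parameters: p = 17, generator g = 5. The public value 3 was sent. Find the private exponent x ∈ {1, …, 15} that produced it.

13

Try successive powers of 5 modulo 17:
5^1 ≡ 5
5^2 ≡ 8
5^3 ≡ 6
5^4 ≡ 13
5^5 ≡ 14
5^6 ≡ 2
5^7 ≡ 10
5^8 ≡ 16
5^9 ≡ 12
5^10 ≡ 9
5^11 ≡ 11
5^12 ≡ 4
5^13 ≡ 3
Found: x = 13.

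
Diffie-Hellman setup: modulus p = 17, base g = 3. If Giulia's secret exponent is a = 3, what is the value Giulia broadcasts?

Public value = 3^3 mod 17.
3^1 ≡ 3 (mod 17)
3^2 = (3^1)^2 ≡ 3^2 = 9 ≡ 9 (mod 17)
3^3 = 3^2 · 3^1 ≡ 9 · 3 ≡ 10 (mod 17).

10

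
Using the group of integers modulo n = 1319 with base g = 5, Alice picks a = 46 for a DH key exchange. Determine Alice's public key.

271

Public value = 5^46 (mod 1319).
5^1 ≡ 5 (mod 1319)
5^2 = (5^1)^2 ≡ 5^2 = 25 ≡ 25 (mod 1319)
5^4 = (5^2)^2 ≡ 25^2 = 625 ≡ 625 (mod 1319)
5^8 = (5^4)^2 ≡ 625^2 = 390625 ≡ 201 (mod 1319)
5^16 = (5^8)^2 ≡ 201^2 = 40401 ≡ 831 (mod 1319)
5^32 = (5^16)^2 ≡ 831^2 = 690561 ≡ 724 (mod 1319)
5^46 = 5^32 · 5^8 · 5^4 · 5^2 ≡ 724 · 201 · 625 · 25 ≡ 271 (mod 1319).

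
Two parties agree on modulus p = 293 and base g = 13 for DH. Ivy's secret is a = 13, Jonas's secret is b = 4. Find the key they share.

Jonas sends B = g^b mod p = 13^4 mod 293.
13^1 ≡ 13 (mod 293)
13^2 = (13^1)^2 ≡ 13^2 = 169 ≡ 169 (mod 293)
13^4 = (13^2)^2 ≡ 169^2 = 28561 ≡ 140 (mod 293)
So B = 140. Ivy then computes K = B^a mod p = 140^13 mod 293.
140^1 ≡ 140 (mod 293)
140^2 = (140^1)^2 ≡ 140^2 = 19600 ≡ 262 (mod 293)
140^4 = (140^2)^2 ≡ 262^2 = 68644 ≡ 82 (mod 293)
140^8 = (140^4)^2 ≡ 82^2 = 6724 ≡ 278 (mod 293)
140^13 = 140^8 · 140^4 · 140^1 ≡ 278 · 82 · 140 ≡ 84 (mod 293).

84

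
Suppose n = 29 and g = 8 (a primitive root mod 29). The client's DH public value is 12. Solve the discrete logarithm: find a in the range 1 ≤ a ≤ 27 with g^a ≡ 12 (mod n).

21

Try successive powers of 8 modulo 29:
8^1 ≡ 8
8^2 ≡ 6
8^3 ≡ 19
8^4 ≡ 7
8^5 ≡ 27
8^6 ≡ 13
8^7 ≡ 17
8^8 ≡ 20
8^9 ≡ 15
8^10 ≡ 4
8^11 ≡ 3
8^12 ≡ 24
8^13 ≡ 18
8^14 ≡ 28
8^15 ≡ 21
8^16 ≡ 23
8^17 ≡ 10
8^18 ≡ 22
8^19 ≡ 2
8^20 ≡ 16
8^21 ≡ 12
Found: a = 21.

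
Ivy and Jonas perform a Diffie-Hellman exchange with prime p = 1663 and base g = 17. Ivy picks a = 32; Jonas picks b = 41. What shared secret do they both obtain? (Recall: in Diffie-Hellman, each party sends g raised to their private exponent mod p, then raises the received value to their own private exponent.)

1618

Jonas sends B = g^b mod p = 17^41 mod 1663.
17^1 ≡ 17 (mod 1663)
17^2 = (17^1)^2 ≡ 17^2 = 289 ≡ 289 (mod 1663)
17^4 = (17^2)^2 ≡ 289^2 = 83521 ≡ 371 (mod 1663)
17^8 = (17^4)^2 ≡ 371^2 = 137641 ≡ 1275 (mod 1663)
17^16 = (17^8)^2 ≡ 1275^2 = 1625625 ≡ 874 (mod 1663)
17^32 = (17^16)^2 ≡ 874^2 = 763876 ≡ 559 (mod 1663)
17^41 = 17^32 · 17^8 · 17^1 ≡ 559 · 1275 · 17 ≡ 1370 (mod 1663).
So B = 1370. Ivy then computes K = B^a mod p = 1370^32 mod 1663.
1370^1 ≡ 1370 (mod 1663)
1370^2 = (1370^1)^2 ≡ 1370^2 = 1876900 ≡ 1036 (mod 1663)
1370^4 = (1370^2)^2 ≡ 1036^2 = 1073296 ≡ 661 (mod 1663)
1370^8 = (1370^4)^2 ≡ 661^2 = 436921 ≡ 1215 (mod 1663)
1370^16 = (1370^8)^2 ≡ 1215^2 = 1476225 ≡ 1144 (mod 1663)
1370^32 = (1370^16)^2 ≡ 1144^2 = 1308736 ≡ 1618 (mod 1663)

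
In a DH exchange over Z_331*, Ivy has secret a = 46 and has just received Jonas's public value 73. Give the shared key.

Shared key K = 73^46 mod 331.
73^1 ≡ 73 (mod 331)
73^2 = (73^1)^2 ≡ 73^2 = 5329 ≡ 33 (mod 331)
73^4 = (73^2)^2 ≡ 33^2 = 1089 ≡ 96 (mod 331)
73^8 = (73^4)^2 ≡ 96^2 = 9216 ≡ 279 (mod 331)
73^16 = (73^8)^2 ≡ 279^2 = 77841 ≡ 56 (mod 331)
73^32 = (73^16)^2 ≡ 56^2 = 3136 ≡ 157 (mod 331)
73^46 = 73^32 · 73^8 · 73^4 · 73^2 ≡ 157 · 279 · 96 · 33 ≡ 126 (mod 331).

126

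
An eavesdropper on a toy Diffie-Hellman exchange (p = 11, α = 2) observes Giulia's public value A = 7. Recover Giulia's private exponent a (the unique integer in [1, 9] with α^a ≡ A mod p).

Try successive powers of 2 modulo 11:
2^1 ≡ 2
2^2 ≡ 4
2^3 ≡ 8
2^4 ≡ 5
2^5 ≡ 10
2^6 ≡ 9
2^7 ≡ 7
Found: a = 7.

7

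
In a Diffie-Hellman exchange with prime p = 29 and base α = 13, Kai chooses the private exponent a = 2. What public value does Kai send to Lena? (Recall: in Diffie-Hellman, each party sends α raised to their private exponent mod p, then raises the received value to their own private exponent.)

24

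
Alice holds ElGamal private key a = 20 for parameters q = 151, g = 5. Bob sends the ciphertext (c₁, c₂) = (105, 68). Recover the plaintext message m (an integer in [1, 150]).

62

Shared mask s = c₁^a mod q = 105^20 mod 151.
105^1 ≡ 105 (mod 151)
105^2 = (105^1)^2 ≡ 105^2 = 11025 ≡ 2 (mod 151)
105^4 = (105^2)^2 ≡ 2^2 = 4 ≡ 4 (mod 151)
105^8 = (105^4)^2 ≡ 4^2 = 16 ≡ 16 (mod 151)
105^16 = (105^8)^2 ≡ 16^2 = 256 ≡ 105 (mod 151)
105^20 = 105^16 · 105^4 ≡ 105 · 4 ≡ 118 (mod 151).
So s = 118; s⁻¹ ≡ 32 (mod 151).
m = c₂ · s⁻¹ mod 151 = 68 · 32 mod 151 = 62.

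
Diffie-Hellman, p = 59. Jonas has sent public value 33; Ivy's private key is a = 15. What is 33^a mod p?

47

Shared key K = 33^15 mod 59.
33^1 ≡ 33 (mod 59)
33^2 = (33^1)^2 ≡ 33^2 = 1089 ≡ 27 (mod 59)
33^4 = (33^2)^2 ≡ 27^2 = 729 ≡ 21 (mod 59)
33^8 = (33^4)^2 ≡ 21^2 = 441 ≡ 28 (mod 59)
33^15 = 33^8 · 33^4 · 33^2 · 33^1 ≡ 28 · 21 · 27 · 33 ≡ 47 (mod 59).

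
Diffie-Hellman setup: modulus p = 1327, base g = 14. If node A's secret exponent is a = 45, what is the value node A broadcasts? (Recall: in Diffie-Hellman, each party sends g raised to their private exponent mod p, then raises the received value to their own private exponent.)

Public value = 14^45 (mod 1327).
14^1 ≡ 14 (mod 1327)
14^2 = (14^1)^2 ≡ 14^2 = 196 ≡ 196 (mod 1327)
14^4 = (14^2)^2 ≡ 196^2 = 38416 ≡ 1260 (mod 1327)
14^8 = (14^4)^2 ≡ 1260^2 = 1587600 ≡ 508 (mod 1327)
14^16 = (14^8)^2 ≡ 508^2 = 258064 ≡ 626 (mod 1327)
14^32 = (14^16)^2 ≡ 626^2 = 391876 ≡ 411 (mod 1327)
14^45 = 14^32 · 14^8 · 14^4 · 14^1 ≡ 411 · 508 · 1260 · 14 ≡ 824 (mod 1327).

824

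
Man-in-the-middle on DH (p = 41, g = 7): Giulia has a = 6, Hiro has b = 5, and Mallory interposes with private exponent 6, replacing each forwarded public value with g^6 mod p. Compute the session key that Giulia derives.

Giulia receives Mallory's public value M = 7^6 mod 41 instead of the honest one.
7^1 ≡ 7 (mod 41)
7^2 = (7^1)^2 ≡ 7^2 = 49 ≡ 8 (mod 41)
7^4 = (7^2)^2 ≡ 8^2 = 64 ≡ 23 (mod 41)
7^6 = 7^4 · 7^2 ≡ 23 · 8 ≡ 20 (mod 41).
So M = 20. Giulia computes K = M^6 mod 41.
20^1 ≡ 20 (mod 41)
20^2 = (20^1)^2 ≡ 20^2 = 400 ≡ 31 (mod 41)
20^4 = (20^2)^2 ≡ 31^2 = 961 ≡ 18 (mod 41)
20^6 = 20^4 · 20^2 ≡ 18 · 31 ≡ 25 (mod 41).

25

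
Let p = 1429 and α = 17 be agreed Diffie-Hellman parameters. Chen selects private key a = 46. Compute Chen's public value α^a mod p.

Public value = 17^46 mod 1429.
17^1 ≡ 17 (mod 1429)
17^2 = (17^1)^2 ≡ 17^2 = 289 ≡ 289 (mod 1429)
17^4 = (17^2)^2 ≡ 289^2 = 83521 ≡ 639 (mod 1429)
17^8 = (17^4)^2 ≡ 639^2 = 408321 ≡ 1056 (mod 1429)
17^16 = (17^8)^2 ≡ 1056^2 = 1115136 ≡ 516 (mod 1429)
17^32 = (17^16)^2 ≡ 516^2 = 266256 ≡ 462 (mod 1429)
17^46 = 17^32 · 17^8 · 17^4 · 17^2 ≡ 462 · 1056 · 639 · 289 ≡ 904 (mod 1429).

904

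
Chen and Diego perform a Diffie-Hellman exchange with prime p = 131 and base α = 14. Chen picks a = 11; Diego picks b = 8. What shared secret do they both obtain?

27

Chen sends A = α^a mod p = 14^11 mod 131.
14^1 ≡ 14 (mod 131)
14^2 = (14^1)^2 ≡ 14^2 = 196 ≡ 65 (mod 131)
14^4 = (14^2)^2 ≡ 65^2 = 4225 ≡ 33 (mod 131)
14^8 = (14^4)^2 ≡ 33^2 = 1089 ≡ 41 (mod 131)
14^11 = 14^8 · 14^2 · 14^1 ≡ 41 · 65 · 14 ≡ 106 (mod 131).
So A = 106. Diego then computes K = A^b mod p = 106^8 mod 131.
106^1 ≡ 106 (mod 131)
106^2 = (106^1)^2 ≡ 106^2 = 11236 ≡ 101 (mod 131)
106^4 = (106^2)^2 ≡ 101^2 = 10201 ≡ 114 (mod 131)
106^8 = (106^4)^2 ≡ 114^2 = 12996 ≡ 27 (mod 131)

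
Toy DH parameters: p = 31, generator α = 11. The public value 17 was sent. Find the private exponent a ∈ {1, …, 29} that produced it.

Try successive powers of 11 modulo 31:
11^1 ≡ 11
11^2 ≡ 28
11^3 ≡ 29
11^4 ≡ 9
11^5 ≡ 6
11^6 ≡ 4
11^7 ≡ 13
11^8 ≡ 19
11^9 ≡ 23
11^10 ≡ 5
11^11 ≡ 24
11^12 ≡ 16
11^13 ≡ 21
11^14 ≡ 14
11^15 ≡ 30
11^16 ≡ 20
11^17 ≡ 3
11^18 ≡ 2
11^19 ≡ 22
11^20 ≡ 25
11^21 ≡ 27
11^22 ≡ 18
11^23 ≡ 12
11^24 ≡ 8
11^25 ≡ 26
11^26 ≡ 7
11^27 ≡ 15
11^28 ≡ 10
11^29 ≡ 17
Found: a = 29.

29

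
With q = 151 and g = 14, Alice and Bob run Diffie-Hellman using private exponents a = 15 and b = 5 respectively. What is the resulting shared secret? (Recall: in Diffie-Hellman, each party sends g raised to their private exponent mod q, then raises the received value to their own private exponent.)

150

Alice sends A = g^a mod q = 14^15 mod 151.
14^1 ≡ 14 (mod 151)
14^2 = (14^1)^2 ≡ 14^2 = 196 ≡ 45 (mod 151)
14^4 = (14^2)^2 ≡ 45^2 = 2025 ≡ 62 (mod 151)
14^8 = (14^4)^2 ≡ 62^2 = 3844 ≡ 69 (mod 151)
14^15 = 14^8 · 14^4 · 14^2 · 14^1 ≡ 69 · 62 · 45 · 14 ≡ 92 (mod 151).
So A = 92. Bob then computes K = A^b mod q = 92^5 mod 151.
92^1 ≡ 92 (mod 151)
92^2 = (92^1)^2 ≡ 92^2 = 8464 ≡ 8 (mod 151)
92^4 = (92^2)^2 ≡ 8^2 = 64 ≡ 64 (mod 151)
92^5 = 92^4 · 92^1 ≡ 64 · 92 ≡ 150 (mod 151).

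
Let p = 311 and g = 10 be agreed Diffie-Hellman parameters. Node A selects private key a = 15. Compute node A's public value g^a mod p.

89

Public value = 10^15 mod 311.
10^1 ≡ 10 (mod 311)
10^2 = (10^1)^2 ≡ 10^2 = 100 ≡ 100 (mod 311)
10^4 = (10^2)^2 ≡ 100^2 = 10000 ≡ 48 (mod 311)
10^8 = (10^4)^2 ≡ 48^2 = 2304 ≡ 127 (mod 311)
10^15 = 10^8 · 10^4 · 10^2 · 10^1 ≡ 127 · 48 · 100 · 10 ≡ 89 (mod 311).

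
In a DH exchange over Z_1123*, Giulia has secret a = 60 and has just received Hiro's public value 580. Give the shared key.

321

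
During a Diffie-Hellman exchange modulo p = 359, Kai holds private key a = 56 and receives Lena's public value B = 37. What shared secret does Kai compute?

Shared key K = 37^56 mod 359.
37^1 ≡ 37 (mod 359)
37^2 = (37^1)^2 ≡ 37^2 = 1369 ≡ 292 (mod 359)
37^4 = (37^2)^2 ≡ 292^2 = 85264 ≡ 181 (mod 359)
37^8 = (37^4)^2 ≡ 181^2 = 32761 ≡ 92 (mod 359)
37^16 = (37^8)^2 ≡ 92^2 = 8464 ≡ 207 (mod 359)
37^32 = (37^16)^2 ≡ 207^2 = 42849 ≡ 128 (mod 359)
37^56 = 37^32 · 37^16 · 37^8 ≡ 128 · 207 · 92 ≡ 22 (mod 359).

22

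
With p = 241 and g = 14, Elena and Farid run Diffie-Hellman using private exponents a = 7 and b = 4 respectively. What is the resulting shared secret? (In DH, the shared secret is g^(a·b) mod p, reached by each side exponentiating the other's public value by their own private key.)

118

Farid sends B = g^b mod p = 14^4 mod 241.
14^1 ≡ 14 (mod 241)
14^2 = (14^1)^2 ≡ 14^2 = 196 ≡ 196 (mod 241)
14^4 = (14^2)^2 ≡ 196^2 = 38416 ≡ 97 (mod 241)
So B = 97. Elena then computes K = B^a mod p = 97^7 mod 241.
97^1 ≡ 97 (mod 241)
97^2 = (97^1)^2 ≡ 97^2 = 9409 ≡ 10 (mod 241)
97^4 = (97^2)^2 ≡ 10^2 = 100 ≡ 100 (mod 241)
97^7 = 97^4 · 97^2 · 97^1 ≡ 100 · 10 · 97 ≡ 118 (mod 241).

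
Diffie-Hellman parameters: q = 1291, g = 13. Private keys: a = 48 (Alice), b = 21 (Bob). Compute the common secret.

216

Bob sends B = g^b mod q = 13^21 mod 1291.
13^1 ≡ 13 (mod 1291)
13^2 = (13^1)^2 ≡ 13^2 = 169 ≡ 169 (mod 1291)
13^4 = (13^2)^2 ≡ 169^2 = 28561 ≡ 159 (mod 1291)
13^8 = (13^4)^2 ≡ 159^2 = 25281 ≡ 752 (mod 1291)
13^16 = (13^8)^2 ≡ 752^2 = 565504 ≡ 46 (mod 1291)
13^21 = 13^16 · 13^4 · 13^1 ≡ 46 · 159 · 13 ≡ 839 (mod 1291).
So B = 839. Alice then computes K = B^a mod q = 839^48 mod 1291.
839^1 ≡ 839 (mod 1291)
839^2 = (839^1)^2 ≡ 839^2 = 703921 ≡ 326 (mod 1291)
839^4 = (839^2)^2 ≡ 326^2 = 106276 ≡ 414 (mod 1291)
839^8 = (839^4)^2 ≡ 414^2 = 171396 ≡ 984 (mod 1291)
839^16 = (839^8)^2 ≡ 984^2 = 968256 ≡ 6 (mod 1291)
839^32 = (839^16)^2 ≡ 6^2 = 36 ≡ 36 (mod 1291)
839^48 = 839^32 · 839^16 ≡ 36 · 6 ≡ 216 (mod 1291).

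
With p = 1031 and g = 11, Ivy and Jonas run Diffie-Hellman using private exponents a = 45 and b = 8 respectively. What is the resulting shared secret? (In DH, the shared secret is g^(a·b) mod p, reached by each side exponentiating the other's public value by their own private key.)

764

Jonas sends B = g^b mod p = 11^8 mod 1031.
11^1 ≡ 11 (mod 1031)
11^2 = (11^1)^2 ≡ 11^2 = 121 ≡ 121 (mod 1031)
11^4 = (11^2)^2 ≡ 121^2 = 14641 ≡ 207 (mod 1031)
11^8 = (11^4)^2 ≡ 207^2 = 42849 ≡ 578 (mod 1031)
So B = 578. Ivy then computes K = B^a mod p = 578^45 mod 1031.
578^1 ≡ 578 (mod 1031)
578^2 = (578^1)^2 ≡ 578^2 = 334084 ≡ 40 (mod 1031)
578^4 = (578^2)^2 ≡ 40^2 = 1600 ≡ 569 (mod 1031)
578^8 = (578^4)^2 ≡ 569^2 = 323761 ≡ 27 (mod 1031)
578^16 = (578^8)^2 ≡ 27^2 = 729 ≡ 729 (mod 1031)
578^32 = (578^16)^2 ≡ 729^2 = 531441 ≡ 476 (mod 1031)
578^45 = 578^32 · 578^8 · 578^4 · 578^1 ≡ 476 · 27 · 569 · 578 ≡ 764 (mod 1031).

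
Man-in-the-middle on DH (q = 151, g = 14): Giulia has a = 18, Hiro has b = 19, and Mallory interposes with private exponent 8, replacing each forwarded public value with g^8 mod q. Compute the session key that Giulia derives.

86

Giulia receives Mallory's public value M = 14^8 mod 151 instead of the honest one.
14^1 ≡ 14 (mod 151)
14^2 = (14^1)^2 ≡ 14^2 = 196 ≡ 45 (mod 151)
14^4 = (14^2)^2 ≡ 45^2 = 2025 ≡ 62 (mod 151)
14^8 = (14^4)^2 ≡ 62^2 = 3844 ≡ 69 (mod 151)
So M = 69. Giulia computes K = M^18 mod 151.
69^1 ≡ 69 (mod 151)
69^2 = (69^1)^2 ≡ 69^2 = 4761 ≡ 80 (mod 151)
69^4 = (69^2)^2 ≡ 80^2 = 6400 ≡ 58 (mod 151)
69^8 = (69^4)^2 ≡ 58^2 = 3364 ≡ 42 (mod 151)
69^16 = (69^8)^2 ≡ 42^2 = 1764 ≡ 103 (mod 151)
69^18 = 69^16 · 69^2 ≡ 103 · 80 ≡ 86 (mod 151).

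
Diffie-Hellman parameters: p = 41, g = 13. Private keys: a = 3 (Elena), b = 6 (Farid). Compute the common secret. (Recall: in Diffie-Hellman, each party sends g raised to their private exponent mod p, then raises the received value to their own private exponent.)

8

Farid sends B = g^b mod p = 13^6 mod 41.
13^1 ≡ 13 (mod 41)
13^2 = (13^1)^2 ≡ 13^2 = 169 ≡ 5 (mod 41)
13^4 = (13^2)^2 ≡ 5^2 = 25 ≡ 25 (mod 41)
13^6 = 13^4 · 13^2 ≡ 25 · 5 ≡ 2 (mod 41).
So B = 2. Elena then computes K = B^a mod p = 2^3 mod 41.
2^1 ≡ 2 (mod 41)
2^2 = (2^1)^2 ≡ 2^2 = 4 ≡ 4 (mod 41)
2^3 = 2^2 · 2^1 ≡ 4 · 2 ≡ 8 (mod 41).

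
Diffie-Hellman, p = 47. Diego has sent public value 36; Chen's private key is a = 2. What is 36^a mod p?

27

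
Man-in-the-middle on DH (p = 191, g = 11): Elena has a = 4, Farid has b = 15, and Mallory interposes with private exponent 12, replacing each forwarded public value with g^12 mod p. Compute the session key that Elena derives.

107

Elena receives Mallory's public value M = 11^12 mod 191 instead of the honest one.
11^1 ≡ 11 (mod 191)
11^2 = (11^1)^2 ≡ 11^2 = 121 ≡ 121 (mod 191)
11^4 = (11^2)^2 ≡ 121^2 = 14641 ≡ 125 (mod 191)
11^8 = (11^4)^2 ≡ 125^2 = 15625 ≡ 154 (mod 191)
11^12 = 11^8 · 11^4 ≡ 154 · 125 ≡ 150 (mod 191).
So M = 150. Elena computes K = M^4 mod 191.
150^1 ≡ 150 (mod 191)
150^2 = (150^1)^2 ≡ 150^2 = 22500 ≡ 153 (mod 191)
150^4 = (150^2)^2 ≡ 153^2 = 23409 ≡ 107 (mod 191)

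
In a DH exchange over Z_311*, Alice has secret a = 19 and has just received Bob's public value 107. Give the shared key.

Shared key K = 107^19 mod 311.
107^1 ≡ 107 (mod 311)
107^2 = (107^1)^2 ≡ 107^2 = 11449 ≡ 253 (mod 311)
107^4 = (107^2)^2 ≡ 253^2 = 64009 ≡ 254 (mod 311)
107^8 = (107^4)^2 ≡ 254^2 = 64516 ≡ 139 (mod 311)
107^16 = (107^8)^2 ≡ 139^2 = 19321 ≡ 39 (mod 311)
107^19 = 107^16 · 107^2 · 107^1 ≡ 39 · 253 · 107 ≡ 235 (mod 311).

235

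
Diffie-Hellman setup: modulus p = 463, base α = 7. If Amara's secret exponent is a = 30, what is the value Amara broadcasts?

272

Public value = 7^30 (mod 463).
7^1 ≡ 7 (mod 463)
7^2 = (7^1)^2 ≡ 7^2 = 49 ≡ 49 (mod 463)
7^4 = (7^2)^2 ≡ 49^2 = 2401 ≡ 86 (mod 463)
7^8 = (7^4)^2 ≡ 86^2 = 7396 ≡ 451 (mod 463)
7^16 = (7^8)^2 ≡ 451^2 = 203401 ≡ 144 (mod 463)
7^30 = 7^16 · 7^8 · 7^4 · 7^2 ≡ 144 · 451 · 86 · 49 ≡ 272 (mod 463).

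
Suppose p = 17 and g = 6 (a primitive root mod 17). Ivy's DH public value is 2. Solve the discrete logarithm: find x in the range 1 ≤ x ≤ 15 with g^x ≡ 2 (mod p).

Try successive powers of 6 modulo 17:
6^1 ≡ 6
6^2 ≡ 2
Found: x = 2.

2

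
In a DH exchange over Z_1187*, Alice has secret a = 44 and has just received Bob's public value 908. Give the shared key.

Shared key K = 908^44 mod 1187.
908^1 ≡ 908 (mod 1187)
908^2 = (908^1)^2 ≡ 908^2 = 824464 ≡ 686 (mod 1187)
908^4 = (908^2)^2 ≡ 686^2 = 470596 ≡ 544 (mod 1187)
908^8 = (908^4)^2 ≡ 544^2 = 295936 ≡ 373 (mod 1187)
908^16 = (908^8)^2 ≡ 373^2 = 139129 ≡ 250 (mod 1187)
908^32 = (908^16)^2 ≡ 250^2 = 62500 ≡ 776 (mod 1187)
908^44 = 908^32 · 908^8 · 908^4 ≡ 776 · 373 · 544 ≡ 601 (mod 1187).

601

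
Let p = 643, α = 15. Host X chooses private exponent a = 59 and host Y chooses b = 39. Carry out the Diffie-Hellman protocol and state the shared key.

Host X sends A = α^a mod p = 15^59 mod 643.
15^1 ≡ 15 (mod 643)
15^2 = (15^1)^2 ≡ 15^2 = 225 ≡ 225 (mod 643)
15^4 = (15^2)^2 ≡ 225^2 = 50625 ≡ 471 (mod 643)
15^8 = (15^4)^2 ≡ 471^2 = 221841 ≡ 6 (mod 643)
15^16 = (15^8)^2 ≡ 6^2 = 36 ≡ 36 (mod 643)
15^32 = (15^16)^2 ≡ 36^2 = 1296 ≡ 10 (mod 643)
15^59 = 15^32 · 15^16 · 15^8 · 15^2 · 15^1 ≡ 10 · 36 · 6 · 225 · 15 ≡ 309 (mod 643).
So A = 309. Host Y then computes K = A^b mod p = 309^39 mod 643.
309^1 ≡ 309 (mod 643)
309^2 = (309^1)^2 ≡ 309^2 = 95481 ≡ 317 (mod 643)
309^4 = (309^2)^2 ≡ 317^2 = 100489 ≡ 181 (mod 643)
309^8 = (309^4)^2 ≡ 181^2 = 32761 ≡ 611 (mod 643)
309^16 = (309^8)^2 ≡ 611^2 = 373321 ≡ 381 (mod 643)
309^32 = (309^16)^2 ≡ 381^2 = 145161 ≡ 486 (mod 643)
309^39 = 309^32 · 309^4 · 309^2 · 309^1 ≡ 486 · 181 · 317 · 309 ≡ 524 (mod 643).

524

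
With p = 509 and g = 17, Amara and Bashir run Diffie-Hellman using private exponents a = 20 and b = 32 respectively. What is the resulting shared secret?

Amara sends A = g^a mod p = 17^20 mod 509.
17^1 ≡ 17 (mod 509)
17^2 = (17^1)^2 ≡ 17^2 = 289 ≡ 289 (mod 509)
17^4 = (17^2)^2 ≡ 289^2 = 83521 ≡ 45 (mod 509)
17^8 = (17^4)^2 ≡ 45^2 = 2025 ≡ 498 (mod 509)
17^16 = (17^8)^2 ≡ 498^2 = 248004 ≡ 121 (mod 509)
17^20 = 17^16 · 17^4 ≡ 121 · 45 ≡ 355 (mod 509).
So A = 355. Bashir then computes K = A^b mod p = 355^32 mod 509.
355^1 ≡ 355 (mod 509)
355^2 = (355^1)^2 ≡ 355^2 = 126025 ≡ 302 (mod 509)
355^4 = (355^2)^2 ≡ 302^2 = 91204 ≡ 93 (mod 509)
355^8 = (355^4)^2 ≡ 93^2 = 8649 ≡ 505 (mod 509)
355^16 = (355^8)^2 ≡ 505^2 = 255025 ≡ 16 (mod 509)
355^32 = (355^16)^2 ≡ 16^2 = 256 ≡ 256 (mod 509)

256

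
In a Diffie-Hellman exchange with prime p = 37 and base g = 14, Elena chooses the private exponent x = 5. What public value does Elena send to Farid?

29

Public value = 14^5 mod 37.
14^1 ≡ 14 (mod 37)
14^2 = (14^1)^2 ≡ 14^2 = 196 ≡ 11 (mod 37)
14^4 = (14^2)^2 ≡ 11^2 = 121 ≡ 10 (mod 37)
14^5 = 14^4 · 14^1 ≡ 10 · 14 ≡ 29 (mod 37).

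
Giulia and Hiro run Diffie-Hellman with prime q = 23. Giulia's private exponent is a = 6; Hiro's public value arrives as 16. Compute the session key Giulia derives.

Shared key K = 16^6 mod 23.
16^1 ≡ 16 (mod 23)
16^2 = (16^1)^2 ≡ 16^2 = 256 ≡ 3 (mod 23)
16^4 = (16^2)^2 ≡ 3^2 = 9 ≡ 9 (mod 23)
16^6 = 16^4 · 16^2 ≡ 9 · 3 ≡ 4 (mod 23).

4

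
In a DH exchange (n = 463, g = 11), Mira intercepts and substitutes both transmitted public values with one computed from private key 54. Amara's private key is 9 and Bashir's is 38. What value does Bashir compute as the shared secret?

Bashir receives Mira's public value M = 11^54 mod 463 instead of the honest one.
11^1 ≡ 11 (mod 463)
11^2 = (11^1)^2 ≡ 11^2 = 121 ≡ 121 (mod 463)
11^4 = (11^2)^2 ≡ 121^2 = 14641 ≡ 288 (mod 463)
11^8 = (11^4)^2 ≡ 288^2 = 82944 ≡ 67 (mod 463)
11^16 = (11^8)^2 ≡ 67^2 = 4489 ≡ 322 (mod 463)
11^32 = (11^16)^2 ≡ 322^2 = 103684 ≡ 435 (mod 463)
11^54 = 11^32 · 11^16 · 11^4 · 11^2 ≡ 435 · 322 · 288 · 121 ≡ 380 (mod 463).
So M = 380. Bashir computes K = M^38 mod 463.
380^1 ≡ 380 (mod 463)
380^2 = (380^1)^2 ≡ 380^2 = 144400 ≡ 407 (mod 463)
380^4 = (380^2)^2 ≡ 407^2 = 165649 ≡ 358 (mod 463)
380^8 = (380^4)^2 ≡ 358^2 = 128164 ≡ 376 (mod 463)
380^16 = (380^8)^2 ≡ 376^2 = 141376 ≡ 161 (mod 463)
380^32 = (380^16)^2 ≡ 161^2 = 25921 ≡ 456 (mod 463)
380^38 = 380^32 · 380^4 · 380^2 ≡ 456 · 358 · 407 ≡ 47 (mod 463).

47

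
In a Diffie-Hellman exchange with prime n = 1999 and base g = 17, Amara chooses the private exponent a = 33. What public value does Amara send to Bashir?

1874

Public value = 17^33 mod 1999.
17^1 ≡ 17 (mod 1999)
17^2 = (17^1)^2 ≡ 17^2 = 289 ≡ 289 (mod 1999)
17^4 = (17^2)^2 ≡ 289^2 = 83521 ≡ 1562 (mod 1999)
17^8 = (17^4)^2 ≡ 1562^2 = 2439844 ≡ 1064 (mod 1999)
17^16 = (17^8)^2 ≡ 1064^2 = 1132096 ≡ 662 (mod 1999)
17^32 = (17^16)^2 ≡ 662^2 = 438244 ≡ 463 (mod 1999)
17^33 = 17^32 · 17^1 ≡ 463 · 17 ≡ 1874 (mod 1999).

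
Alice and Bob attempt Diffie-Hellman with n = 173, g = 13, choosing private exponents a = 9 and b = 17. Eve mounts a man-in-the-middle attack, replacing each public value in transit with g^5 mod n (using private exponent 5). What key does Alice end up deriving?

Alice receives Eve's public value M = 13^5 mod 173 instead of the honest one.
13^1 ≡ 13 (mod 173)
13^2 = (13^1)^2 ≡ 13^2 = 169 ≡ 169 (mod 173)
13^4 = (13^2)^2 ≡ 169^2 = 28561 ≡ 16 (mod 173)
13^5 = 13^4 · 13^1 ≡ 16 · 13 ≡ 35 (mod 173).
So M = 35. Alice computes K = M^9 mod 173.
35^1 ≡ 35 (mod 173)
35^2 = (35^1)^2 ≡ 35^2 = 1225 ≡ 14 (mod 173)
35^4 = (35^2)^2 ≡ 14^2 = 196 ≡ 23 (mod 173)
35^8 = (35^4)^2 ≡ 23^2 = 529 ≡ 10 (mod 173)
35^9 = 35^8 · 35^1 ≡ 10 · 35 ≡ 4 (mod 173).

4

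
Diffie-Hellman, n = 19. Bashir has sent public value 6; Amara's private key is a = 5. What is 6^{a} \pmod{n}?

Shared key K = 6^5 mod 19.
6^1 ≡ 6 (mod 19)
6^2 = (6^1)^2 ≡ 6^2 = 36 ≡ 17 (mod 19)
6^4 = (6^2)^2 ≡ 17^2 = 289 ≡ 4 (mod 19)
6^5 = 6^4 · 6^1 ≡ 4 · 6 ≡ 5 (mod 19).

5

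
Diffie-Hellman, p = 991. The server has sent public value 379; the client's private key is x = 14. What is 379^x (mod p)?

241

Shared key K = 379^14 mod 991.
379^1 ≡ 379 (mod 991)
379^2 = (379^1)^2 ≡ 379^2 = 143641 ≡ 937 (mod 991)
379^4 = (379^2)^2 ≡ 937^2 = 877969 ≡ 934 (mod 991)
379^8 = (379^4)^2 ≡ 934^2 = 872356 ≡ 276 (mod 991)
379^14 = 379^8 · 379^4 · 379^2 ≡ 276 · 934 · 937 ≡ 241 (mod 991).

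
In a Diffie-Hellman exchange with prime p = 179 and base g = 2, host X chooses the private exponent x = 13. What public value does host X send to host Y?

Public value = 2^13 (mod 179).
2^1 ≡ 2 (mod 179)
2^2 = (2^1)^2 ≡ 2^2 = 4 ≡ 4 (mod 179)
2^4 = (2^2)^2 ≡ 4^2 = 16 ≡ 16 (mod 179)
2^8 = (2^4)^2 ≡ 16^2 = 256 ≡ 77 (mod 179)
2^13 = 2^8 · 2^4 · 2^1 ≡ 77 · 16 · 2 ≡ 137 (mod 179).

137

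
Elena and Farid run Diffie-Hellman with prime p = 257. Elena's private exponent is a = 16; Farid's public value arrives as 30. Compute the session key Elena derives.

Shared key K = 30^16 mod 257.
30^1 ≡ 30 (mod 257)
30^2 = (30^1)^2 ≡ 30^2 = 900 ≡ 129 (mod 257)
30^4 = (30^2)^2 ≡ 129^2 = 16641 ≡ 193 (mod 257)
30^8 = (30^4)^2 ≡ 193^2 = 37249 ≡ 241 (mod 257)
30^16 = (30^8)^2 ≡ 241^2 = 58081 ≡ 256 (mod 257)

256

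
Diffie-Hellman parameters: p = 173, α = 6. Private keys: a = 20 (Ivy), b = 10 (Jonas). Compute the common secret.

14

Jonas sends B = α^b mod p = 6^10 mod 173.
6^1 ≡ 6 (mod 173)
6^2 = (6^1)^2 ≡ 6^2 = 36 ≡ 36 (mod 173)
6^4 = (6^2)^2 ≡ 36^2 = 1296 ≡ 85 (mod 173)
6^8 = (6^4)^2 ≡ 85^2 = 7225 ≡ 132 (mod 173)
6^10 = 6^8 · 6^2 ≡ 132 · 36 ≡ 81 (mod 173).
So B = 81. Ivy then computes K = B^a mod p = 81^20 mod 173.
81^1 ≡ 81 (mod 173)
81^2 = (81^1)^2 ≡ 81^2 = 6561 ≡ 160 (mod 173)
81^4 = (81^2)^2 ≡ 160^2 = 25600 ≡ 169 (mod 173)
81^8 = (81^4)^2 ≡ 169^2 = 28561 ≡ 16 (mod 173)
81^16 = (81^8)^2 ≡ 16^2 = 256 ≡ 83 (mod 173)
81^20 = 81^16 · 81^4 ≡ 83 · 169 ≡ 14 (mod 173).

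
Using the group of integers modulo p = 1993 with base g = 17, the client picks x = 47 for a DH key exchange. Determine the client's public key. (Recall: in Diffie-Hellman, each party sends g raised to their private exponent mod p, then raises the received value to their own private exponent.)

327

Public value = 17^47 mod 1993.
17^1 ≡ 17 (mod 1993)
17^2 = (17^1)^2 ≡ 17^2 = 289 ≡ 289 (mod 1993)
17^4 = (17^2)^2 ≡ 289^2 = 83521 ≡ 1808 (mod 1993)
17^8 = (17^4)^2 ≡ 1808^2 = 3268864 ≡ 344 (mod 1993)
17^16 = (17^8)^2 ≡ 344^2 = 118336 ≡ 749 (mod 1993)
17^32 = (17^16)^2 ≡ 749^2 = 561001 ≡ 968 (mod 1993)
17^47 = 17^32 · 17^8 · 17^4 · 17^2 · 17^1 ≡ 968 · 344 · 1808 · 289 · 17 ≡ 327 (mod 1993).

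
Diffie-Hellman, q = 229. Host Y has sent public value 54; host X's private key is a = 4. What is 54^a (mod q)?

57

Shared key K = 54^4 mod 229.
54^1 ≡ 54 (mod 229)
54^2 = (54^1)^2 ≡ 54^2 = 2916 ≡ 168 (mod 229)
54^4 = (54^2)^2 ≡ 168^2 = 28224 ≡ 57 (mod 229)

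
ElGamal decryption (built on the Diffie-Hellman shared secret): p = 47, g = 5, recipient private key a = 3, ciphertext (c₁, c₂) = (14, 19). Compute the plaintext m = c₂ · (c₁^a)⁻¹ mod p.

35

Shared mask s = c₁^a mod p = 14^3 mod 47.
14^1 ≡ 14 (mod 47)
14^2 = (14^1)^2 ≡ 14^2 = 196 ≡ 8 (mod 47)
14^3 = 14^2 · 14^1 ≡ 8 · 14 ≡ 18 (mod 47).
So s = 18; s⁻¹ ≡ 34 (mod 47).
m = c₂ · s⁻¹ mod 47 = 19 · 34 mod 47 = 35.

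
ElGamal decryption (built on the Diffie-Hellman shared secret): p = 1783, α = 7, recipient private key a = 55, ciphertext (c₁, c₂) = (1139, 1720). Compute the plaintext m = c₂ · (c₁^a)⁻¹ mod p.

Shared mask s = c₁^a mod p = 1139^55 mod 1783.
1139^1 ≡ 1139 (mod 1783)
1139^2 = (1139^1)^2 ≡ 1139^2 = 1297321 ≡ 1080 (mod 1783)
1139^4 = (1139^2)^2 ≡ 1080^2 = 1166400 ≡ 318 (mod 1783)
1139^8 = (1139^4)^2 ≡ 318^2 = 101124 ≡ 1276 (mod 1783)
1139^16 = (1139^8)^2 ≡ 1276^2 = 1628176 ≡ 297 (mod 1783)
1139^32 = (1139^16)^2 ≡ 297^2 = 88209 ≡ 842 (mod 1783)
1139^55 = 1139^32 · 1139^16 · 1139^4 · 1139^2 · 1139^1 ≡ 842 · 297 · 318 · 1080 · 1139 ≡ 518 (mod 1783).
So s = 518; s⁻¹ ≡ 327 (mod 1783).
m = c₂ · s⁻¹ mod 1783 = 1720 · 327 mod 1783 = 795.

795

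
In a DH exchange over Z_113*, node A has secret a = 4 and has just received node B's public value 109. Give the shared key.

30

Shared key K = 109^4 mod 113.
109^1 ≡ 109 (mod 113)
109^2 = (109^1)^2 ≡ 109^2 = 11881 ≡ 16 (mod 113)
109^4 = (109^2)^2 ≡ 16^2 = 256 ≡ 30 (mod 113)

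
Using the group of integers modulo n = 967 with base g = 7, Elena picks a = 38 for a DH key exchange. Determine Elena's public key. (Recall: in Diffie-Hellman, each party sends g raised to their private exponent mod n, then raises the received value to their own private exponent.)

750

Public value = 7^38 (mod 967).
7^1 ≡ 7 (mod 967)
7^2 = (7^1)^2 ≡ 7^2 = 49 ≡ 49 (mod 967)
7^4 = (7^2)^2 ≡ 49^2 = 2401 ≡ 467 (mod 967)
7^8 = (7^4)^2 ≡ 467^2 = 218089 ≡ 514 (mod 967)
7^16 = (7^8)^2 ≡ 514^2 = 264196 ≡ 205 (mod 967)
7^32 = (7^16)^2 ≡ 205^2 = 42025 ≡ 444 (mod 967)
7^38 = 7^32 · 7^4 · 7^2 ≡ 444 · 467 · 49 ≡ 750 (mod 967).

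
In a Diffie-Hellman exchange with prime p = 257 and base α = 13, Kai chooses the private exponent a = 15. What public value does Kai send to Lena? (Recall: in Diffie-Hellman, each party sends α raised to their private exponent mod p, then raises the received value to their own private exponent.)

173

Public value = 13^15 mod 257.
13^1 ≡ 13 (mod 257)
13^2 = (13^1)^2 ≡ 13^2 = 169 ≡ 169 (mod 257)
13^4 = (13^2)^2 ≡ 169^2 = 28561 ≡ 34 (mod 257)
13^8 = (13^4)^2 ≡ 34^2 = 1156 ≡ 128 (mod 257)
13^15 = 13^8 · 13^4 · 13^2 · 13^1 ≡ 128 · 34 · 169 · 13 ≡ 173 (mod 257).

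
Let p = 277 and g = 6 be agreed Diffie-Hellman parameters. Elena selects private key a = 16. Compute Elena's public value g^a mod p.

79

Public value = 6^16 mod 277.
6^1 ≡ 6 (mod 277)
6^2 = (6^1)^2 ≡ 6^2 = 36 ≡ 36 (mod 277)
6^4 = (6^2)^2 ≡ 36^2 = 1296 ≡ 188 (mod 277)
6^8 = (6^4)^2 ≡ 188^2 = 35344 ≡ 165 (mod 277)
6^16 = (6^8)^2 ≡ 165^2 = 27225 ≡ 79 (mod 277)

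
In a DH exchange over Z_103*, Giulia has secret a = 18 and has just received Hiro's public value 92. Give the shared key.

Shared key K = 92^18 mod 103.
92^1 ≡ 92 (mod 103)
92^2 = (92^1)^2 ≡ 92^2 = 8464 ≡ 18 (mod 103)
92^4 = (92^2)^2 ≡ 18^2 = 324 ≡ 15 (mod 103)
92^8 = (92^4)^2 ≡ 15^2 = 225 ≡ 19 (mod 103)
92^16 = (92^8)^2 ≡ 19^2 = 361 ≡ 52 (mod 103)
92^18 = 92^16 · 92^2 ≡ 52 · 18 ≡ 9 (mod 103).

9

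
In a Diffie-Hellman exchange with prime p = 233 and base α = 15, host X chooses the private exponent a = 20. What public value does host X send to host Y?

2

Public value = 15^20 (mod 233).
15^1 ≡ 15 (mod 233)
15^2 = (15^1)^2 ≡ 15^2 = 225 ≡ 225 (mod 233)
15^4 = (15^2)^2 ≡ 225^2 = 50625 ≡ 64 (mod 233)
15^8 = (15^4)^2 ≡ 64^2 = 4096 ≡ 135 (mod 233)
15^16 = (15^8)^2 ≡ 135^2 = 18225 ≡ 51 (mod 233)
15^20 = 15^16 · 15^4 ≡ 51 · 64 ≡ 2 (mod 233).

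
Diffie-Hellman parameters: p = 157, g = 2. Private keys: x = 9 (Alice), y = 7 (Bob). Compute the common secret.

Alice sends A = g^x mod p = 2^9 mod 157.
2^1 ≡ 2 (mod 157)
2^2 = (2^1)^2 ≡ 2^2 = 4 ≡ 4 (mod 157)
2^4 = (2^2)^2 ≡ 4^2 = 16 ≡ 16 (mod 157)
2^8 = (2^4)^2 ≡ 16^2 = 256 ≡ 99 (mod 157)
2^9 = 2^8 · 2^1 ≡ 99 · 2 ≡ 41 (mod 157).
So A = 41. Bob then computes K = A^y mod p = 41^7 mod 157.
41^1 ≡ 41 (mod 157)
41^2 = (41^1)^2 ≡ 41^2 = 1681 ≡ 111 (mod 157)
41^4 = (41^2)^2 ≡ 111^2 = 12321 ≡ 75 (mod 157)
41^7 = 41^4 · 41^2 · 41^1 ≡ 75 · 111 · 41 ≡ 7 (mod 157).

7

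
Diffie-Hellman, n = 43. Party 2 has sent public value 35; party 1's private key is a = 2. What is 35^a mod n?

Shared key K = 35^2 mod 43.
35^1 ≡ 35 (mod 43)
35^2 = (35^1)^2 ≡ 35^2 = 1225 ≡ 21 (mod 43)

21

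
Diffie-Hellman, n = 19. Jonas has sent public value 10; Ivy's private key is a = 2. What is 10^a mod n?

5

Shared key K = 10^2 mod 19.
10^1 ≡ 10 (mod 19)
10^2 = (10^1)^2 ≡ 10^2 = 100 ≡ 5 (mod 19)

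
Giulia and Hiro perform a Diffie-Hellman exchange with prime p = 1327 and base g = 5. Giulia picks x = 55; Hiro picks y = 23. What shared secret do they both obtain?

305

Giulia sends A = g^x mod p = 5^55 mod 1327.
5^1 ≡ 5 (mod 1327)
5^2 = (5^1)^2 ≡ 5^2 = 25 ≡ 25 (mod 1327)
5^4 = (5^2)^2 ≡ 25^2 = 625 ≡ 625 (mod 1327)
5^8 = (5^4)^2 ≡ 625^2 = 390625 ≡ 487 (mod 1327)
5^16 = (5^8)^2 ≡ 487^2 = 237169 ≡ 963 (mod 1327)
5^32 = (5^16)^2 ≡ 963^2 = 927369 ≡ 1123 (mod 1327)
5^55 = 5^32 · 5^16 · 5^4 · 5^2 · 5^1 ≡ 1123 · 963 · 625 · 25 · 5 ≡ 119 (mod 1327).
So A = 119. Hiro then computes K = A^y mod p = 119^23 mod 1327.
119^1 ≡ 119 (mod 1327)
119^2 = (119^1)^2 ≡ 119^2 = 14161 ≡ 891 (mod 1327)
119^4 = (119^2)^2 ≡ 891^2 = 793881 ≡ 335 (mod 1327)
119^8 = (119^4)^2 ≡ 335^2 = 112225 ≡ 757 (mod 1327)
119^16 = (119^8)^2 ≡ 757^2 = 573049 ≡ 1112 (mod 1327)
119^23 = 119^16 · 119^4 · 119^2 · 119^1 ≡ 1112 · 335 · 891 · 119 ≡ 305 (mod 1327).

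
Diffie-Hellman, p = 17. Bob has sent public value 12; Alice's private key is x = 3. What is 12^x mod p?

11

Shared key K = 12^3 mod 17.
12^1 ≡ 12 (mod 17)
12^2 = (12^1)^2 ≡ 12^2 = 144 ≡ 8 (mod 17)
12^3 = 12^2 · 12^1 ≡ 8 · 12 ≡ 11 (mod 17).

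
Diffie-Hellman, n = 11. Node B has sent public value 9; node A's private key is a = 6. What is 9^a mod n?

9

Shared key K = 9^6 mod 11.
9^1 ≡ 9 (mod 11)
9^2 = (9^1)^2 ≡ 9^2 = 81 ≡ 4 (mod 11)
9^4 = (9^2)^2 ≡ 4^2 = 16 ≡ 5 (mod 11)
9^6 = 9^4 · 9^2 ≡ 5 · 4 ≡ 9 (mod 11).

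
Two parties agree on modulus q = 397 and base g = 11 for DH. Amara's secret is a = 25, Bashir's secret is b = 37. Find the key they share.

Amara sends A = g^a mod q = 11^25 mod 397.
11^1 ≡ 11 (mod 397)
11^2 = (11^1)^2 ≡ 11^2 = 121 ≡ 121 (mod 397)
11^4 = (11^2)^2 ≡ 121^2 = 14641 ≡ 349 (mod 397)
11^8 = (11^4)^2 ≡ 349^2 = 121801 ≡ 319 (mod 397)
11^16 = (11^8)^2 ≡ 319^2 = 101761 ≡ 129 (mod 397)
11^25 = 11^16 · 11^8 · 11^1 ≡ 129 · 319 · 11 ≡ 81 (mod 397).
So A = 81. Bashir then computes K = A^b mod q = 81^37 mod 397.
81^1 ≡ 81 (mod 397)
81^2 = (81^1)^2 ≡ 81^2 = 6561 ≡ 209 (mod 397)
81^4 = (81^2)^2 ≡ 209^2 = 43681 ≡ 11 (mod 397)
81^8 = (81^4)^2 ≡ 11^2 = 121 ≡ 121 (mod 397)
81^16 = (81^8)^2 ≡ 121^2 = 14641 ≡ 349 (mod 397)
81^32 = (81^16)^2 ≡ 349^2 = 121801 ≡ 319 (mod 397)
81^37 = 81^32 · 81^4 · 81^1 ≡ 319 · 11 · 81 ≡ 374 (mod 397).

374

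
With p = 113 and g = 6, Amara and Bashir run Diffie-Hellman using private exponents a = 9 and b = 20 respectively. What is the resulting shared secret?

57

Bashir sends B = g^b mod p = 6^20 mod 113.
6^1 ≡ 6 (mod 113)
6^2 = (6^1)^2 ≡ 6^2 = 36 ≡ 36 (mod 113)
6^4 = (6^2)^2 ≡ 36^2 = 1296 ≡ 53 (mod 113)
6^8 = (6^4)^2 ≡ 53^2 = 2809 ≡ 97 (mod 113)
6^16 = (6^8)^2 ≡ 97^2 = 9409 ≡ 30 (mod 113)
6^20 = 6^16 · 6^4 ≡ 30 · 53 ≡ 8 (mod 113).
So B = 8. Amara then computes K = B^a mod p = 8^9 mod 113.
8^1 ≡ 8 (mod 113)
8^2 = (8^1)^2 ≡ 8^2 = 64 ≡ 64 (mod 113)
8^4 = (8^2)^2 ≡ 64^2 = 4096 ≡ 28 (mod 113)
8^8 = (8^4)^2 ≡ 28^2 = 784 ≡ 106 (mod 113)
8^9 = 8^8 · 8^1 ≡ 106 · 8 ≡ 57 (mod 113).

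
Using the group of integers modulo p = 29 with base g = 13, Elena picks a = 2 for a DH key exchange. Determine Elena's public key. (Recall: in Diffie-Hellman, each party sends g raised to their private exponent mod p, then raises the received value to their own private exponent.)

24

Public value = 13^2 mod 29.
13^1 ≡ 13 (mod 29)
13^2 = (13^1)^2 ≡ 13^2 = 169 ≡ 24 (mod 29)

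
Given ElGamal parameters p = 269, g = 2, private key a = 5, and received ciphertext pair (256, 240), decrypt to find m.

122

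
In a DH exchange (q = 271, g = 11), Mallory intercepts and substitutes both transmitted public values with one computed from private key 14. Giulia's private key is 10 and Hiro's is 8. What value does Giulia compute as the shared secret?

77

Giulia receives Mallory's public value M = 11^14 mod 271 instead of the honest one.
11^1 ≡ 11 (mod 271)
11^2 = (11^1)^2 ≡ 11^2 = 121 ≡ 121 (mod 271)
11^4 = (11^2)^2 ≡ 121^2 = 14641 ≡ 7 (mod 271)
11^8 = (11^4)^2 ≡ 7^2 = 49 ≡ 49 (mod 271)
11^14 = 11^8 · 11^4 · 11^2 ≡ 49 · 7 · 121 ≡ 40 (mod 271).
So M = 40. Giulia computes K = M^10 mod 271.
40^1 ≡ 40 (mod 271)
40^2 = (40^1)^2 ≡ 40^2 = 1600 ≡ 245 (mod 271)
40^4 = (40^2)^2 ≡ 245^2 = 60025 ≡ 134 (mod 271)
40^8 = (40^4)^2 ≡ 134^2 = 17956 ≡ 70 (mod 271)
40^10 = 40^8 · 40^2 ≡ 70 · 245 ≡ 77 (mod 271).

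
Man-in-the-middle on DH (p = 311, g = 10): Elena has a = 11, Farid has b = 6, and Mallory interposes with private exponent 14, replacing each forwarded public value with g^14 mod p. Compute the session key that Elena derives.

280

Elena receives Mallory's public value M = 10^14 mod 311 instead of the honest one.
10^1 ≡ 10 (mod 311)
10^2 = (10^1)^2 ≡ 10^2 = 100 ≡ 100 (mod 311)
10^4 = (10^2)^2 ≡ 100^2 = 10000 ≡ 48 (mod 311)
10^8 = (10^4)^2 ≡ 48^2 = 2304 ≡ 127 (mod 311)
10^14 = 10^8 · 10^4 · 10^2 ≡ 127 · 48 · 100 ≡ 40 (mod 311).
So M = 40. Elena computes K = M^11 mod 311.
40^1 ≡ 40 (mod 311)
40^2 = (40^1)^2 ≡ 40^2 = 1600 ≡ 45 (mod 311)
40^4 = (40^2)^2 ≡ 45^2 = 2025 ≡ 159 (mod 311)
40^8 = (40^4)^2 ≡ 159^2 = 25281 ≡ 90 (mod 311)
40^11 = 40^8 · 40^2 · 40^1 ≡ 90 · 45 · 40 ≡ 280 (mod 311).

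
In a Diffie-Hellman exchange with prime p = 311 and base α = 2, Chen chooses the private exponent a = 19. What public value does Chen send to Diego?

253

Public value = 2^19 mod 311.
2^1 ≡ 2 (mod 311)
2^2 = (2^1)^2 ≡ 2^2 = 4 ≡ 4 (mod 311)
2^4 = (2^2)^2 ≡ 4^2 = 16 ≡ 16 (mod 311)
2^8 = (2^4)^2 ≡ 16^2 = 256 ≡ 256 (mod 311)
2^16 = (2^8)^2 ≡ 256^2 = 65536 ≡ 226 (mod 311)
2^19 = 2^16 · 2^2 · 2^1 ≡ 226 · 4 · 2 ≡ 253 (mod 311).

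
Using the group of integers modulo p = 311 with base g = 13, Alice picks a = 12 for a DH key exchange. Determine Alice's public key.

146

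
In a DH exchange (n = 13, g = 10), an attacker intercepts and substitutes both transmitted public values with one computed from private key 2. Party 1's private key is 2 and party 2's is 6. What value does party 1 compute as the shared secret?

3

Party 1 receives an attacker's public value M = 10^2 mod 13 instead of the honest one.
10^1 ≡ 10 (mod 13)
10^2 = (10^1)^2 ≡ 10^2 = 100 ≡ 9 (mod 13)
So M = 9. Party 1 computes K = M^2 mod 13.
9^1 ≡ 9 (mod 13)
9^2 = (9^1)^2 ≡ 9^2 = 81 ≡ 3 (mod 13)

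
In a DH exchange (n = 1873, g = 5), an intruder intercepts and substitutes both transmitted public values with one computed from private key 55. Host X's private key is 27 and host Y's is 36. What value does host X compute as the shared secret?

Host X receives an intruder's public value M = 5^55 mod 1873 instead of the honest one.
5^1 ≡ 5 (mod 1873)
5^2 = (5^1)^2 ≡ 5^2 = 25 ≡ 25 (mod 1873)
5^4 = (5^2)^2 ≡ 25^2 = 625 ≡ 625 (mod 1873)
5^8 = (5^4)^2 ≡ 625^2 = 390625 ≡ 1041 (mod 1873)
5^16 = (5^8)^2 ≡ 1041^2 = 1083681 ≡ 1087 (mod 1873)
5^32 = (5^16)^2 ≡ 1087^2 = 1181569 ≡ 1579 (mod 1873)
5^55 = 5^32 · 5^16 · 5^4 · 5^2 · 5^1 ≡ 1579 · 1087 · 625 · 25 · 5 ≡ 687 (mod 1873).
So M = 687. Host X computes K = M^27 mod 1873.
687^1 ≡ 687 (mod 1873)
687^2 = (687^1)^2 ≡ 687^2 = 471969 ≡ 1846 (mod 1873)
687^4 = (687^2)^2 ≡ 1846^2 = 3407716 ≡ 729 (mod 1873)
687^8 = (687^4)^2 ≡ 729^2 = 531441 ≡ 1382 (mod 1873)
687^16 = (687^8)^2 ≡ 1382^2 = 1909924 ≡ 1337 (mod 1873)
687^27 = 687^16 · 687^8 · 687^2 · 687^1 ≡ 1337 · 1382 · 1846 · 687 ≡ 720 (mod 1873).

720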